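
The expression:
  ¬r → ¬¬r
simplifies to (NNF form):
r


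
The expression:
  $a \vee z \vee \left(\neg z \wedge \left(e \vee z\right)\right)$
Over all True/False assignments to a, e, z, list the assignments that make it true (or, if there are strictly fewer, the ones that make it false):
is false only for:
  a=False, e=False, z=False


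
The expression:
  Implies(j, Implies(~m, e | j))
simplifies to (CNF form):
True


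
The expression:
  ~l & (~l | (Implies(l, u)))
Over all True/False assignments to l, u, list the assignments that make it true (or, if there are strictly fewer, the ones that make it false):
is true only for:
  l=False, u=False;
  l=False, u=True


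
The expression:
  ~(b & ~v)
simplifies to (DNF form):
v | ~b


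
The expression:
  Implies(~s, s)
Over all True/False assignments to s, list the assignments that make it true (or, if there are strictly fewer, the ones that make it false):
is true only for:
  s=True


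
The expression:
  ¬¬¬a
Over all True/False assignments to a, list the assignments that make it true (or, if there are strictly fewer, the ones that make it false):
is true only for:
  a=False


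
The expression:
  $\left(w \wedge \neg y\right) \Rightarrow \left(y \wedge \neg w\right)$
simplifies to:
$y \vee \neg w$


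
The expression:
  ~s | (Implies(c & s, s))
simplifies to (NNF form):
True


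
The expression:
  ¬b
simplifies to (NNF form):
¬b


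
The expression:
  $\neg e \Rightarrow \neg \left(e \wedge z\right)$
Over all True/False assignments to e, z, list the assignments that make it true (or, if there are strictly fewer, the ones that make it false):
is always true.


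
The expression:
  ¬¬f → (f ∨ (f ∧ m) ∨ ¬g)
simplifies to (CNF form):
True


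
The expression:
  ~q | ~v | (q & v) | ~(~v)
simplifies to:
True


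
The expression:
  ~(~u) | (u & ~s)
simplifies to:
u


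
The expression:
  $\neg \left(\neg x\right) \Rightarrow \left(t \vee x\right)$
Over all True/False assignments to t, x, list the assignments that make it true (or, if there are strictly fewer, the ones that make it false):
is always true.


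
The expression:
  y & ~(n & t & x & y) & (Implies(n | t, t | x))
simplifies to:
y & (t | x | ~n) & (~n | ~t | ~x)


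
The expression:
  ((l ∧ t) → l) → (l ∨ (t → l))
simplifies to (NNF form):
l ∨ ¬t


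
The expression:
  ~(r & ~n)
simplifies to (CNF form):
n | ~r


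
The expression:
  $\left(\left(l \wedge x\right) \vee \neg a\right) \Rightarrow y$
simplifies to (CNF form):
$\left(a \vee y\right) \wedge \left(y \vee \neg l \vee \neg x\right)$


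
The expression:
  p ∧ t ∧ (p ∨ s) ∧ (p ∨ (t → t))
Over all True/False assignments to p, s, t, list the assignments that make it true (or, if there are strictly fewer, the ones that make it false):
is true only for:
  p=True, s=False, t=True;
  p=True, s=True, t=True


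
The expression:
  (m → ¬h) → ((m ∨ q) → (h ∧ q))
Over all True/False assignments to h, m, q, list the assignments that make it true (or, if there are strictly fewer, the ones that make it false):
is false only for:
  h=False, m=False, q=True;
  h=False, m=True, q=False;
  h=False, m=True, q=True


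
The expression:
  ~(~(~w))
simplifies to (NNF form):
~w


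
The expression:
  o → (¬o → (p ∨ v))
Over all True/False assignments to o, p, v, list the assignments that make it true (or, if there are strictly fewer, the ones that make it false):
is always true.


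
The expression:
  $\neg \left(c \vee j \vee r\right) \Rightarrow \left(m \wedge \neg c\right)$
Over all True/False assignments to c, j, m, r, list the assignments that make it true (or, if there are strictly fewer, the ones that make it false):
is false only for:
  c=False, j=False, m=False, r=False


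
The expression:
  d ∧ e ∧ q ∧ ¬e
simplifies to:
False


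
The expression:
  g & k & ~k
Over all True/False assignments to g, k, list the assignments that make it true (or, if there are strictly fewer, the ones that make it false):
is never true.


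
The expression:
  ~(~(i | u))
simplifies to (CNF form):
i | u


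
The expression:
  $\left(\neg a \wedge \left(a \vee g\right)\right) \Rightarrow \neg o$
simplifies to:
$a \vee \neg g \vee \neg o$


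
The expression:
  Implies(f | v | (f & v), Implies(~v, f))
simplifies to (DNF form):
True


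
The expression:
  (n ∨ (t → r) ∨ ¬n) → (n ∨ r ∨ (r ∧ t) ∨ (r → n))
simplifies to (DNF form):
True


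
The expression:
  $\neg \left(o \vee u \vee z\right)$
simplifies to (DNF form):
$\neg o \wedge \neg u \wedge \neg z$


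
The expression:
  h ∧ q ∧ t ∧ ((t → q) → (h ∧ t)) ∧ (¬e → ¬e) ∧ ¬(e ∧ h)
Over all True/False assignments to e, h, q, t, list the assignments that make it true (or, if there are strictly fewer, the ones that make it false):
is true only for:
  e=False, h=True, q=True, t=True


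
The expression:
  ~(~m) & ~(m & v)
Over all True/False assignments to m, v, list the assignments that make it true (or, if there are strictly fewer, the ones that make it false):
is true only for:
  m=True, v=False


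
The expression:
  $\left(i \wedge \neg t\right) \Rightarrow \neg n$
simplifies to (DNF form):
$t \vee \neg i \vee \neg n$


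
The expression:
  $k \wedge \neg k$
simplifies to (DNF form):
$\text{False}$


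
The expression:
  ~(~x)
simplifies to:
x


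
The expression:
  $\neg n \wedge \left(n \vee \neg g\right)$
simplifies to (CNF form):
$\neg g \wedge \neg n$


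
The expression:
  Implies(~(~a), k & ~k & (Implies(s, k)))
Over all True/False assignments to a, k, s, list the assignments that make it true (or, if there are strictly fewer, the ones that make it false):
is true only for:
  a=False, k=False, s=False;
  a=False, k=False, s=True;
  a=False, k=True, s=False;
  a=False, k=True, s=True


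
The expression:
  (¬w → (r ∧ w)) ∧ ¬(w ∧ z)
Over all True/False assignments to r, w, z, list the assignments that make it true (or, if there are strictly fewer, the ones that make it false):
is true only for:
  r=False, w=True, z=False;
  r=True, w=True, z=False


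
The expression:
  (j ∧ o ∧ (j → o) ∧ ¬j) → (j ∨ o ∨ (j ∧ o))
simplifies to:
True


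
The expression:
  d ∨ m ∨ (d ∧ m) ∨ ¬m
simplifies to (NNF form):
True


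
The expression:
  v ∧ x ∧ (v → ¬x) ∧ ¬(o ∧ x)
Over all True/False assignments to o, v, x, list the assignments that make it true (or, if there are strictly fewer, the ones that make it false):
is never true.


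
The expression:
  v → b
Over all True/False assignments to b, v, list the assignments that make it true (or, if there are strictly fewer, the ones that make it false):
is false only for:
  b=False, v=True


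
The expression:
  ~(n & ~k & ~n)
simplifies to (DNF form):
True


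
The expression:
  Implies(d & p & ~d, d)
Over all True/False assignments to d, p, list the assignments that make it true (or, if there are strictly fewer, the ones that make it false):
is always true.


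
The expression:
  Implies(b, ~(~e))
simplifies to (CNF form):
e | ~b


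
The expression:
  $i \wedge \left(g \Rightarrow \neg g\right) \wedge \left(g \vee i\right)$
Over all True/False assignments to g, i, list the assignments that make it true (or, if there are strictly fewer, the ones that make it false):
is true only for:
  g=False, i=True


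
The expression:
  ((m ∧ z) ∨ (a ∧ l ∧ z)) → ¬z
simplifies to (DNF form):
(¬a ∧ ¬m) ∨ (¬l ∧ ¬m) ∨ ¬z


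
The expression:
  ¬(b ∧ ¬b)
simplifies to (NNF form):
True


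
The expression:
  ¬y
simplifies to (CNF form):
¬y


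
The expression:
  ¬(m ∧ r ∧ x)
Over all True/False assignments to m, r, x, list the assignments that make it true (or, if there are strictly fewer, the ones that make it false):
is false only for:
  m=True, r=True, x=True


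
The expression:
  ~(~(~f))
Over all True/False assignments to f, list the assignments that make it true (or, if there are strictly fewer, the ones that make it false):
is true only for:
  f=False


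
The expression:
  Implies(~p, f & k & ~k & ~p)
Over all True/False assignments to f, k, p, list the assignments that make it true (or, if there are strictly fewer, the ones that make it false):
is true only for:
  f=False, k=False, p=True;
  f=False, k=True, p=True;
  f=True, k=False, p=True;
  f=True, k=True, p=True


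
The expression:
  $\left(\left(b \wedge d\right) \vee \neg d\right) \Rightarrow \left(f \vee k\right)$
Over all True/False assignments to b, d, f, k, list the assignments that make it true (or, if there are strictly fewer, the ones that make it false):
is false only for:
  b=False, d=False, f=False, k=False;
  b=True, d=False, f=False, k=False;
  b=True, d=True, f=False, k=False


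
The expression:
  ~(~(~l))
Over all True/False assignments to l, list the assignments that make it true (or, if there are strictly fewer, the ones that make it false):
is true only for:
  l=False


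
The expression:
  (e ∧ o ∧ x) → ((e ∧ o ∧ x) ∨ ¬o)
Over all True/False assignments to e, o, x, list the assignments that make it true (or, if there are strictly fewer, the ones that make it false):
is always true.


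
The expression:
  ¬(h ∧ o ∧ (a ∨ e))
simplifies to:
(¬a ∧ ¬e) ∨ ¬h ∨ ¬o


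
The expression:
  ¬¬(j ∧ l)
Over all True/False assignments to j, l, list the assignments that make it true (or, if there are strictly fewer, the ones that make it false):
is true only for:
  j=True, l=True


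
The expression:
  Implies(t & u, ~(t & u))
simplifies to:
~t | ~u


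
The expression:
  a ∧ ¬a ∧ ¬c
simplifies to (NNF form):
False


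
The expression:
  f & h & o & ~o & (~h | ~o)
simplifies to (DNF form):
False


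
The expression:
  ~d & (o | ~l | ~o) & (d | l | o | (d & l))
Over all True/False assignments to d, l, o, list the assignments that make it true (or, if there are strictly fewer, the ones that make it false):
is true only for:
  d=False, l=False, o=True;
  d=False, l=True, o=False;
  d=False, l=True, o=True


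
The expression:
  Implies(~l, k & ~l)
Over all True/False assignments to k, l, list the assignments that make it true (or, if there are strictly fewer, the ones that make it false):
is false only for:
  k=False, l=False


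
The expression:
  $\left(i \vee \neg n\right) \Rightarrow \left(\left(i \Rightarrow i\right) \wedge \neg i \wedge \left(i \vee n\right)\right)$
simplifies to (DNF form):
$n \wedge \neg i$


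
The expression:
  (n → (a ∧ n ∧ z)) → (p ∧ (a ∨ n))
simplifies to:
(a ∧ p) ∨ (n ∧ ¬a) ∨ (n ∧ ¬z)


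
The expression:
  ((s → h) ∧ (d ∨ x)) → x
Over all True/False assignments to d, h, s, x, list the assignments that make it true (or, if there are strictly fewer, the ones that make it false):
is false only for:
  d=True, h=False, s=False, x=False;
  d=True, h=True, s=False, x=False;
  d=True, h=True, s=True, x=False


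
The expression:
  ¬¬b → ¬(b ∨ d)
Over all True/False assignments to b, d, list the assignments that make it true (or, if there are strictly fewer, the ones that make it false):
is true only for:
  b=False, d=False;
  b=False, d=True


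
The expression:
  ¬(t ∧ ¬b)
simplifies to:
b ∨ ¬t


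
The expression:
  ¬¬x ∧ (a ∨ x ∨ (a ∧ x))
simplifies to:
x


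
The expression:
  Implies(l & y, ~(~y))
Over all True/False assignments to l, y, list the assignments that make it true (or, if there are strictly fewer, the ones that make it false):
is always true.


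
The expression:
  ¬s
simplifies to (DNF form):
¬s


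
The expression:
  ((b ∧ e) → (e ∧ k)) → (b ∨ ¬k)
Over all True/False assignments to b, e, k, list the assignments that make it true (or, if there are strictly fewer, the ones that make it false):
is false only for:
  b=False, e=False, k=True;
  b=False, e=True, k=True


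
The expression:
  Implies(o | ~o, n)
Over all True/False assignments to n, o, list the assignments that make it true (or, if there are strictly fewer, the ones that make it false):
is true only for:
  n=True, o=False;
  n=True, o=True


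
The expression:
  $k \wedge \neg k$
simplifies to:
$\text{False}$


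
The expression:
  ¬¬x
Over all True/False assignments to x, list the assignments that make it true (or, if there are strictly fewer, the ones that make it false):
is true only for:
  x=True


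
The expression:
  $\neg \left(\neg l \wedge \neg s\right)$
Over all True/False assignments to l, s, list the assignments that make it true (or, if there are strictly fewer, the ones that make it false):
is false only for:
  l=False, s=False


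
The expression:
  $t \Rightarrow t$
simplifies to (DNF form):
$\text{True}$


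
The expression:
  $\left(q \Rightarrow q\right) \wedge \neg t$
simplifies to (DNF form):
$\neg t$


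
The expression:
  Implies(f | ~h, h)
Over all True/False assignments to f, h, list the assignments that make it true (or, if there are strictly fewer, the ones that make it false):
is true only for:
  f=False, h=True;
  f=True, h=True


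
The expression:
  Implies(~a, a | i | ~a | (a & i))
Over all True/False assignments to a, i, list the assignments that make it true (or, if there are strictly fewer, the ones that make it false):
is always true.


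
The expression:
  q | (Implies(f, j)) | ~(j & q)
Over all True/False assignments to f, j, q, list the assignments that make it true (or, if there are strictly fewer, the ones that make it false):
is always true.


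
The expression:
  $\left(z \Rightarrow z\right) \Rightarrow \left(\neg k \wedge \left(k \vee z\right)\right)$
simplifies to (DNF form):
$z \wedge \neg k$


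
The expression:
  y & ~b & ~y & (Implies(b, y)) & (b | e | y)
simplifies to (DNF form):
False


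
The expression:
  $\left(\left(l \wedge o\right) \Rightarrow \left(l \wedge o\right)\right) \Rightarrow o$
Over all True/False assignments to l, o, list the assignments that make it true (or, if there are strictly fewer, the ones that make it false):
is true only for:
  l=False, o=True;
  l=True, o=True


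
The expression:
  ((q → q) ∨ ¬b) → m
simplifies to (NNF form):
m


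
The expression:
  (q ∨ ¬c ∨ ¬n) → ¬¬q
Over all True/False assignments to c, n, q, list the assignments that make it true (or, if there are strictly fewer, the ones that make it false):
is false only for:
  c=False, n=False, q=False;
  c=False, n=True, q=False;
  c=True, n=False, q=False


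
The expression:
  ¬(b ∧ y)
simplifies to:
¬b ∨ ¬y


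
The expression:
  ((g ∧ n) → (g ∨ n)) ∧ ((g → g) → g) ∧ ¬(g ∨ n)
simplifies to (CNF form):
False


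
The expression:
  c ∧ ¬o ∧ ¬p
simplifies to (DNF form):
c ∧ ¬o ∧ ¬p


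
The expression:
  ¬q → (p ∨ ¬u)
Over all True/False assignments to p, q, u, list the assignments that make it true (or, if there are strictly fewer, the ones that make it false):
is false only for:
  p=False, q=False, u=True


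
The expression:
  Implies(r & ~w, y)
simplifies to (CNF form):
w | y | ~r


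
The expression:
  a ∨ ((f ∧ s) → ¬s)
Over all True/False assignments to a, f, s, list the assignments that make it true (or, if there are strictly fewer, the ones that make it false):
is false only for:
  a=False, f=True, s=True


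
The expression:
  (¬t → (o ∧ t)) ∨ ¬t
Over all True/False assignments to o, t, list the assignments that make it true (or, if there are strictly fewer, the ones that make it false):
is always true.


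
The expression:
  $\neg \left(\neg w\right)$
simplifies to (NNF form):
$w$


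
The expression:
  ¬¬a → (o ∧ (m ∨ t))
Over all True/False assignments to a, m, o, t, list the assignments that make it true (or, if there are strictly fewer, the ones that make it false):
is false only for:
  a=True, m=False, o=False, t=False;
  a=True, m=False, o=False, t=True;
  a=True, m=False, o=True, t=False;
  a=True, m=True, o=False, t=False;
  a=True, m=True, o=False, t=True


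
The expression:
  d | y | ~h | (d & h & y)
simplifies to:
d | y | ~h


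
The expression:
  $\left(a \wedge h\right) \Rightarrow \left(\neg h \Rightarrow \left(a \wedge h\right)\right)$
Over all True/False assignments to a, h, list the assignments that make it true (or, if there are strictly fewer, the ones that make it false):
is always true.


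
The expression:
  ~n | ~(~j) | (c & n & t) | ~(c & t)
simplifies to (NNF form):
True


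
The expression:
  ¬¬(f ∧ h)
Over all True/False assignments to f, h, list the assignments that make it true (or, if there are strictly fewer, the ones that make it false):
is true only for:
  f=True, h=True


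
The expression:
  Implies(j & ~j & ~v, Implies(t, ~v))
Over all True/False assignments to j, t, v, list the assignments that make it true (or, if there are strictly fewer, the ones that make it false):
is always true.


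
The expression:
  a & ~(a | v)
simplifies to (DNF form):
False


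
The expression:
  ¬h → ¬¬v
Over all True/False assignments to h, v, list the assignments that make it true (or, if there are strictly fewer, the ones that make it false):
is false only for:
  h=False, v=False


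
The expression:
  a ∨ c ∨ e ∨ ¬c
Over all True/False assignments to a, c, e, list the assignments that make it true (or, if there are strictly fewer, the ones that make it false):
is always true.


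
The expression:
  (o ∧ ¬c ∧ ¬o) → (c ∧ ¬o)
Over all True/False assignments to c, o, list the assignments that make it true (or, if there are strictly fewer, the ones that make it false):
is always true.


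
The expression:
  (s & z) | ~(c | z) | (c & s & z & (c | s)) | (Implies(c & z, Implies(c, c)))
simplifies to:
True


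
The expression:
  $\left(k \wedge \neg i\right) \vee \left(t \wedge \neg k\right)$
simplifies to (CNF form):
$\left(k \vee t\right) \wedge \left(\neg i \vee \neg k\right)$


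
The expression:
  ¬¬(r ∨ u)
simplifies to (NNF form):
r ∨ u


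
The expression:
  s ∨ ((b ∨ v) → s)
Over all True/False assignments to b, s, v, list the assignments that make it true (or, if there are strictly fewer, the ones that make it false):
is false only for:
  b=False, s=False, v=True;
  b=True, s=False, v=False;
  b=True, s=False, v=True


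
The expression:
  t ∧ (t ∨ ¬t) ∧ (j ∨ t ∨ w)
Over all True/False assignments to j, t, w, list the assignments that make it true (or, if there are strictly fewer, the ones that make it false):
is true only for:
  j=False, t=True, w=False;
  j=False, t=True, w=True;
  j=True, t=True, w=False;
  j=True, t=True, w=True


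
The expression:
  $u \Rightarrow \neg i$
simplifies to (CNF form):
$\neg i \vee \neg u$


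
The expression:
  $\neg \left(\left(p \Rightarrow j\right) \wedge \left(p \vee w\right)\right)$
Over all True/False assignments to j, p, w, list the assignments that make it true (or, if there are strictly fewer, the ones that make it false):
is true only for:
  j=False, p=False, w=False;
  j=False, p=True, w=False;
  j=False, p=True, w=True;
  j=True, p=False, w=False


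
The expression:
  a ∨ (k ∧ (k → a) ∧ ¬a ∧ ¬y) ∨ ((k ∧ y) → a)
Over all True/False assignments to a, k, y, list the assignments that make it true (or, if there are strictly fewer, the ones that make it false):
is false only for:
  a=False, k=True, y=True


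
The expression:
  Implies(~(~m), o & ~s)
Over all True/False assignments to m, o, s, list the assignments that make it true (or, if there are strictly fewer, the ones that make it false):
is false only for:
  m=True, o=False, s=False;
  m=True, o=False, s=True;
  m=True, o=True, s=True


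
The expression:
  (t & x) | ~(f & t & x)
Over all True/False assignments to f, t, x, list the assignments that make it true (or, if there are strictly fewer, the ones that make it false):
is always true.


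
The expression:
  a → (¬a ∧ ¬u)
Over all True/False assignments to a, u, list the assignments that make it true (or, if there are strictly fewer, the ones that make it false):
is true only for:
  a=False, u=False;
  a=False, u=True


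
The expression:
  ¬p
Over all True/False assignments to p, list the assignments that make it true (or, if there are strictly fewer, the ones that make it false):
is true only for:
  p=False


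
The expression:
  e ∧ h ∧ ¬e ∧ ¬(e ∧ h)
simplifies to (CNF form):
False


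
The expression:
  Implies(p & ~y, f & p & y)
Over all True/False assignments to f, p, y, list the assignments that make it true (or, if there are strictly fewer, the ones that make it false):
is false only for:
  f=False, p=True, y=False;
  f=True, p=True, y=False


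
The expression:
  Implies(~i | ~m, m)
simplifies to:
m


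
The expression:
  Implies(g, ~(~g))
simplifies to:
True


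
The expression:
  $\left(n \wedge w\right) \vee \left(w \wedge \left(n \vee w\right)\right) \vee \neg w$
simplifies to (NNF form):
$\text{True}$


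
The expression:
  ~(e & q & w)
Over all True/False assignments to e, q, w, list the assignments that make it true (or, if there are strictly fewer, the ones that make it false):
is false only for:
  e=True, q=True, w=True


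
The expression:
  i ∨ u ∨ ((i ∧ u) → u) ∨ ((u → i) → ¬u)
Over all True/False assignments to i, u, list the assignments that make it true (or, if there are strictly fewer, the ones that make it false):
is always true.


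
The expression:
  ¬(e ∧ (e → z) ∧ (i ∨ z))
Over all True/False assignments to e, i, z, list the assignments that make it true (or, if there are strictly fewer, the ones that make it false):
is false only for:
  e=True, i=False, z=True;
  e=True, i=True, z=True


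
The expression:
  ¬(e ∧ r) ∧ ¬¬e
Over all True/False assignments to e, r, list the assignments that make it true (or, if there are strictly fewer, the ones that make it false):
is true only for:
  e=True, r=False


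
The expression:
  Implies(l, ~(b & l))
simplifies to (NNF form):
~b | ~l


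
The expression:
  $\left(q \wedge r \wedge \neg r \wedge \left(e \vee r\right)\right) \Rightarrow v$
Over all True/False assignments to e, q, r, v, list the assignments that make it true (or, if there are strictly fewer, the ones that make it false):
is always true.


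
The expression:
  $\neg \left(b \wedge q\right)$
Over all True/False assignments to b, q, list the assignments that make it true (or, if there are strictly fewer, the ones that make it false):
is false only for:
  b=True, q=True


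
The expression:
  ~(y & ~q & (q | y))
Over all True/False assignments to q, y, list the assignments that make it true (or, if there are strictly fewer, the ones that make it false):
is false only for:
  q=False, y=True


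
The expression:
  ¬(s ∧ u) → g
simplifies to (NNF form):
g ∨ (s ∧ u)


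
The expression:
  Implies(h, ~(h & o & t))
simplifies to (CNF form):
~h | ~o | ~t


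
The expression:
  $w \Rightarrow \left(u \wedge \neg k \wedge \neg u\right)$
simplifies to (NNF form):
$\neg w$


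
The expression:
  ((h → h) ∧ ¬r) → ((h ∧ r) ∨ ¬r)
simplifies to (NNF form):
True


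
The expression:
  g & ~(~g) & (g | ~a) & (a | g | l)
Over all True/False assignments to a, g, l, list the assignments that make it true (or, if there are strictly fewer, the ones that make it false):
is true only for:
  a=False, g=True, l=False;
  a=False, g=True, l=True;
  a=True, g=True, l=False;
  a=True, g=True, l=True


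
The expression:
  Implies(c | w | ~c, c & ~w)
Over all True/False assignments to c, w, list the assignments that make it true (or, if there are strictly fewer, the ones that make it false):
is true only for:
  c=True, w=False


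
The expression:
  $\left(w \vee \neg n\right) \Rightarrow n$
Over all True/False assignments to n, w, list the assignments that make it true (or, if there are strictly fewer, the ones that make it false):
is true only for:
  n=True, w=False;
  n=True, w=True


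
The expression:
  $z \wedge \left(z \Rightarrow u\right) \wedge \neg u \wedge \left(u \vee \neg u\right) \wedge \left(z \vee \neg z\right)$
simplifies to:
$\text{False}$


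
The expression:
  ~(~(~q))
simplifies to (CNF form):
~q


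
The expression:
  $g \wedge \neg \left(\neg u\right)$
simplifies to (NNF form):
$g \wedge u$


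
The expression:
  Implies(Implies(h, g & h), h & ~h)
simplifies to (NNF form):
h & ~g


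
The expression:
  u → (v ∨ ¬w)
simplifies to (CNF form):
v ∨ ¬u ∨ ¬w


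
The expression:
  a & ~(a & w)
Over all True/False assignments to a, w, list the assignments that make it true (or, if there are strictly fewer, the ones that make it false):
is true only for:
  a=True, w=False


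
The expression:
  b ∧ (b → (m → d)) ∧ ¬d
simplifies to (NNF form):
b ∧ ¬d ∧ ¬m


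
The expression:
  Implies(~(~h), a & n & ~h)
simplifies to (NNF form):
~h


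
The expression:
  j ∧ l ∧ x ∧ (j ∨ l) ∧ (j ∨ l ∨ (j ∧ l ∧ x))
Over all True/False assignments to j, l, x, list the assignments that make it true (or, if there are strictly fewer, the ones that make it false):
is true only for:
  j=True, l=True, x=True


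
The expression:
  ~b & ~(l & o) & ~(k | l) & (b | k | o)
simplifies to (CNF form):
o & ~b & ~k & ~l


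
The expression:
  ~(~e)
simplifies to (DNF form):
e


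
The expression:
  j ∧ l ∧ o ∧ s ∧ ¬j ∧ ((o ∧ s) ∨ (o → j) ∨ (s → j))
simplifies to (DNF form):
False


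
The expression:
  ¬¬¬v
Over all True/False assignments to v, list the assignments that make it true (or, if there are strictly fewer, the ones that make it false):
is true only for:
  v=False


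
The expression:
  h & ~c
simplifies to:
h & ~c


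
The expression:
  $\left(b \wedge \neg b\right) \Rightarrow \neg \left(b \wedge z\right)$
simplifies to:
$\text{True}$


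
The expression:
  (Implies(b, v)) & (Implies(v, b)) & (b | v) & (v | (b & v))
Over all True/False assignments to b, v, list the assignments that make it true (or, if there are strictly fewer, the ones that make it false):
is true only for:
  b=True, v=True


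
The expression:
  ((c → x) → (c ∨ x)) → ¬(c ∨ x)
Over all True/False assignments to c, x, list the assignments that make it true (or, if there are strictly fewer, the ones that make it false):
is true only for:
  c=False, x=False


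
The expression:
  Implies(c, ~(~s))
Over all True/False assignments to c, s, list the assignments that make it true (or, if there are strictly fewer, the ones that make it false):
is false only for:
  c=True, s=False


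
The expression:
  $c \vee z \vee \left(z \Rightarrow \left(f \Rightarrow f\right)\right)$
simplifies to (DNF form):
$\text{True}$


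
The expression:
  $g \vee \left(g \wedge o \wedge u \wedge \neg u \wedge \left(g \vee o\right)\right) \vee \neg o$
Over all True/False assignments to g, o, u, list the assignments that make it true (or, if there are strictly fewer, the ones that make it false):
is false only for:
  g=False, o=True, u=False;
  g=False, o=True, u=True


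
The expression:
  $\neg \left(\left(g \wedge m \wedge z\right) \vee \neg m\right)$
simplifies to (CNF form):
$m \wedge \left(\neg g \vee \neg z\right)$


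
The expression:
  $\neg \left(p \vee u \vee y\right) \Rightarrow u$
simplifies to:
$p \vee u \vee y$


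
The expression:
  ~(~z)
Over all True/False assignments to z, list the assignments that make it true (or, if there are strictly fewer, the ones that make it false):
is true only for:
  z=True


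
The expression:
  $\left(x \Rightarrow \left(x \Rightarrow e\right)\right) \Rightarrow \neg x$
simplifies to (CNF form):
$\neg e \vee \neg x$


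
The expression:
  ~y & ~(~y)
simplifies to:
False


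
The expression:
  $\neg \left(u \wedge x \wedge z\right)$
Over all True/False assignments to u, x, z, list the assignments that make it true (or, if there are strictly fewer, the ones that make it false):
is false only for:
  u=True, x=True, z=True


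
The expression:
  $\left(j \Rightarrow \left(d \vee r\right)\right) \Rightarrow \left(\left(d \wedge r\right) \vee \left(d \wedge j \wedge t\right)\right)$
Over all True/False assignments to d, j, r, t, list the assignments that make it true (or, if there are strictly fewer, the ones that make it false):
is true only for:
  d=False, j=True, r=False, t=False;
  d=False, j=True, r=False, t=True;
  d=True, j=False, r=True, t=False;
  d=True, j=False, r=True, t=True;
  d=True, j=True, r=False, t=True;
  d=True, j=True, r=True, t=False;
  d=True, j=True, r=True, t=True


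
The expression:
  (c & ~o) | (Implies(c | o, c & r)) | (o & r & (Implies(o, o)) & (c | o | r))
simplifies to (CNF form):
r | ~o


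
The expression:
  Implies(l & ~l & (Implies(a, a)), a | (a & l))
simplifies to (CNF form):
True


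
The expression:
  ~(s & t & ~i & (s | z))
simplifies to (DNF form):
i | ~s | ~t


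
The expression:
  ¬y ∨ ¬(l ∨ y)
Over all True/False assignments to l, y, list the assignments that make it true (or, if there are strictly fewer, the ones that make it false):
is true only for:
  l=False, y=False;
  l=True, y=False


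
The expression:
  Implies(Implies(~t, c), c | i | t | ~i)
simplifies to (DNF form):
True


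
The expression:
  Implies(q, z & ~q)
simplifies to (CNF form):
~q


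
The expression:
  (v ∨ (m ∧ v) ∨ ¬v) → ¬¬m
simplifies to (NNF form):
m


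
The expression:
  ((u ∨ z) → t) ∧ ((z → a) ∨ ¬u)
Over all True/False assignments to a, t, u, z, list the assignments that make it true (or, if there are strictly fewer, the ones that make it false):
is false only for:
  a=False, t=False, u=False, z=True;
  a=False, t=False, u=True, z=False;
  a=False, t=False, u=True, z=True;
  a=False, t=True, u=True, z=True;
  a=True, t=False, u=False, z=True;
  a=True, t=False, u=True, z=False;
  a=True, t=False, u=True, z=True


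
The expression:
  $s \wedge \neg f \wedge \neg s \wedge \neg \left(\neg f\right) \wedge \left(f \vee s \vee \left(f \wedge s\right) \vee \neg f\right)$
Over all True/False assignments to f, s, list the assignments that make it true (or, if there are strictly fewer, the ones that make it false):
is never true.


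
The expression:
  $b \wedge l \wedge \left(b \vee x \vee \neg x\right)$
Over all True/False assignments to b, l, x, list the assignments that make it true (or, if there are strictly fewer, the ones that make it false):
is true only for:
  b=True, l=True, x=False;
  b=True, l=True, x=True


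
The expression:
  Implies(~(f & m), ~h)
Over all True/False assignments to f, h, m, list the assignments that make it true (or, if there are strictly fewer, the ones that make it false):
is false only for:
  f=False, h=True, m=False;
  f=False, h=True, m=True;
  f=True, h=True, m=False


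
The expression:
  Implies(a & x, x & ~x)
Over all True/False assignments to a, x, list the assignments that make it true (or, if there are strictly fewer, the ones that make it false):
is false only for:
  a=True, x=True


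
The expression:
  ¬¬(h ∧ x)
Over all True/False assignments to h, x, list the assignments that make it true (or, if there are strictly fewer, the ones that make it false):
is true only for:
  h=True, x=True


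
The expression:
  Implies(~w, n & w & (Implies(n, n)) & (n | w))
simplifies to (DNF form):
w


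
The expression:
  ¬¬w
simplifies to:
w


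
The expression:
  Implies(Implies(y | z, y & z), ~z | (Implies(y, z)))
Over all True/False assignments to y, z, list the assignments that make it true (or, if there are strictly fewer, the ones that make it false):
is always true.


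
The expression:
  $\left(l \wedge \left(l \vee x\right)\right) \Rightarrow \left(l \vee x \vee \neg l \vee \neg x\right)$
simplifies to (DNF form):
$\text{True}$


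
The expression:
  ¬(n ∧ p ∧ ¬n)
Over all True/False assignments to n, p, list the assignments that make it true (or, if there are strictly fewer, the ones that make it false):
is always true.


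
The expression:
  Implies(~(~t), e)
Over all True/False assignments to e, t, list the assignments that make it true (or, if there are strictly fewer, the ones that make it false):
is false only for:
  e=False, t=True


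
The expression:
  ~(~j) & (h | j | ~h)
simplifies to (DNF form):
j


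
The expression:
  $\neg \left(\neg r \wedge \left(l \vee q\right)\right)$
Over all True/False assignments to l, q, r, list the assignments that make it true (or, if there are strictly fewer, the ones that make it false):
is false only for:
  l=False, q=True, r=False;
  l=True, q=False, r=False;
  l=True, q=True, r=False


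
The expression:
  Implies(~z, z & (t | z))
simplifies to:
z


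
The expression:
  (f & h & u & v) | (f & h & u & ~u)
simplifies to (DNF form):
f & h & u & v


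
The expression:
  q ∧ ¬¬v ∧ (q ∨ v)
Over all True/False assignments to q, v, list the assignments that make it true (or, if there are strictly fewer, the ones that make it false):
is true only for:
  q=True, v=True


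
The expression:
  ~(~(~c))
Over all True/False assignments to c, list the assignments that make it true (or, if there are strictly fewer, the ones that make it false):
is true only for:
  c=False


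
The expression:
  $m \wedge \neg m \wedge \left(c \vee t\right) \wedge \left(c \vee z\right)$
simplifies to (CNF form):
$\text{False}$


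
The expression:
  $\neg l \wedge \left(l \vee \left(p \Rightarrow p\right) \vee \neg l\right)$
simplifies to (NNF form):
$\neg l$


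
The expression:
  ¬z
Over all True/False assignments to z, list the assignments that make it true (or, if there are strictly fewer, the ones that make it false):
is true only for:
  z=False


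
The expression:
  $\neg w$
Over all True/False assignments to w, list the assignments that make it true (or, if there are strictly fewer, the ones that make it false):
is true only for:
  w=False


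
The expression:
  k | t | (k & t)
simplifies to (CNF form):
k | t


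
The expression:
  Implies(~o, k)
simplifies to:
k | o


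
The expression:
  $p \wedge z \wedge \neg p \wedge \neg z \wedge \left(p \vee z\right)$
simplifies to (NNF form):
$\text{False}$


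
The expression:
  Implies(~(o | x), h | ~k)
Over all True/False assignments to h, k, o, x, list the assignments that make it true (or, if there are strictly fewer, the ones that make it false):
is false only for:
  h=False, k=True, o=False, x=False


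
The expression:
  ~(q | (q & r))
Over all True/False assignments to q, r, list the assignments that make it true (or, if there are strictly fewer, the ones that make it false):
is true only for:
  q=False, r=False;
  q=False, r=True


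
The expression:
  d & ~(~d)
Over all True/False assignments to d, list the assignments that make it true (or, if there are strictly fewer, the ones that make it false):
is true only for:
  d=True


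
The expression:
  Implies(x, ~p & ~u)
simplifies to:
~x | (~p & ~u)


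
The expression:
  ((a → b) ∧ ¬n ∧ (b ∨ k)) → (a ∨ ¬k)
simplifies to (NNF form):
a ∨ n ∨ ¬k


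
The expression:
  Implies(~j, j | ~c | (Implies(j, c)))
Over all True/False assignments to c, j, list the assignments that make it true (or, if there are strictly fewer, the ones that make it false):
is always true.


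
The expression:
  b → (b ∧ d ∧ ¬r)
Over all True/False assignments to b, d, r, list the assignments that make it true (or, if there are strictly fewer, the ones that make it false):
is false only for:
  b=True, d=False, r=False;
  b=True, d=False, r=True;
  b=True, d=True, r=True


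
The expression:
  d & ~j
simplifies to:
d & ~j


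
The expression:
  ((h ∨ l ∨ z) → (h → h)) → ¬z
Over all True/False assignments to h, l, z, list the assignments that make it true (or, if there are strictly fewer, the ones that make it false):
is true only for:
  h=False, l=False, z=False;
  h=False, l=True, z=False;
  h=True, l=False, z=False;
  h=True, l=True, z=False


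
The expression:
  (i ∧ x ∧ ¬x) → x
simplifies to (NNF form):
True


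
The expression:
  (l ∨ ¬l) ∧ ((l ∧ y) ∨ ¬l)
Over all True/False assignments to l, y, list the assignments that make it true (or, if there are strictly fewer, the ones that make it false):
is false only for:
  l=True, y=False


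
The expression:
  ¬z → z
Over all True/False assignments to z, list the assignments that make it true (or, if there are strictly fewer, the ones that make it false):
is true only for:
  z=True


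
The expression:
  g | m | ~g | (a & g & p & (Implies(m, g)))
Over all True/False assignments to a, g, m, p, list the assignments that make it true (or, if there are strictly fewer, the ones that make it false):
is always true.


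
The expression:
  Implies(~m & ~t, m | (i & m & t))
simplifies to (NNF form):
m | t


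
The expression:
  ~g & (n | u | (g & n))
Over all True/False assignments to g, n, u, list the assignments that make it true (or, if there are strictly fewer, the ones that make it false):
is true only for:
  g=False, n=False, u=True;
  g=False, n=True, u=False;
  g=False, n=True, u=True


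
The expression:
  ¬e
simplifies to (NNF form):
¬e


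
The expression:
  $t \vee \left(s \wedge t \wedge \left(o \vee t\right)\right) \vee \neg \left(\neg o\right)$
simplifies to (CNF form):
$o \vee t$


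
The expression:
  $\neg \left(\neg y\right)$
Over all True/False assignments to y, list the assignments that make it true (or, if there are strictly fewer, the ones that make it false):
is true only for:
  y=True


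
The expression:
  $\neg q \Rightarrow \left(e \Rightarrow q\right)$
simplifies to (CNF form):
$q \vee \neg e$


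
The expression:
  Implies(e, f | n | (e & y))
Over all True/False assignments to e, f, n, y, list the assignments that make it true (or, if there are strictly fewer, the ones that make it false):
is false only for:
  e=True, f=False, n=False, y=False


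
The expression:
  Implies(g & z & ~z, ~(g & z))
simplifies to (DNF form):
True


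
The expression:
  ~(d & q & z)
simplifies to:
~d | ~q | ~z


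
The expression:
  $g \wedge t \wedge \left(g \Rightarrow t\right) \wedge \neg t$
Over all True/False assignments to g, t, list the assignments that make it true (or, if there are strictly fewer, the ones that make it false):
is never true.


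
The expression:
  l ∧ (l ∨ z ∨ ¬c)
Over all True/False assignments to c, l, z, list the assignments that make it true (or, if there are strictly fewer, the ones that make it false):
is true only for:
  c=False, l=True, z=False;
  c=False, l=True, z=True;
  c=True, l=True, z=False;
  c=True, l=True, z=True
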